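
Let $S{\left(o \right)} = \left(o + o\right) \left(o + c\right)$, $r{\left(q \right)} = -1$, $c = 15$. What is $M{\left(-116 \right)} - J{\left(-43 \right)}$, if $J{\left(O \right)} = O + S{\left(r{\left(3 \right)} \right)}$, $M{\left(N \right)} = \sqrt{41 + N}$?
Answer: $71 + 5 i \sqrt{3} \approx 71.0 + 8.6602 i$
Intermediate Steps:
$S{\left(o \right)} = 2 o \left(15 + o\right)$ ($S{\left(o \right)} = \left(o + o\right) \left(o + 15\right) = 2 o \left(15 + o\right)$)
$J{\left(O \right)} = -28 + O$ ($J{\left(O \right)} = O + 2 \left(-1\right) \left(15 - 1\right) = O + 2 \left(-1\right) 14 = O - 28 = -28 + O$)
$M{\left(-116 \right)} - J{\left(-43 \right)} = \sqrt{41 - 116} - \left(-28 - 43\right) = \sqrt{-75} - -71 = 5 i \sqrt{3} + 71 = 71 + 5 i \sqrt{3}$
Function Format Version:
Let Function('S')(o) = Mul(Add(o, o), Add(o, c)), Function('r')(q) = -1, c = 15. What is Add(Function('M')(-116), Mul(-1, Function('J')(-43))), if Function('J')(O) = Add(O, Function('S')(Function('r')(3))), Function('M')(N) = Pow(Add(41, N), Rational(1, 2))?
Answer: Add(71, Mul(5, I, Pow(3, Rational(1, 2)))) ≈ Add(71.000, Mul(8.6602, I))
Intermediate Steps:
Function('S')(o) = Mul(2, o, Add(15, o)) (Function('S')(o) = Mul(Add(o, o), Add(o, 15)) = Mul(Mul(2, o), Add(15, o)) = Mul(2, o, Add(15, o)))
Function('J')(O) = Add(-28, O) (Function('J')(O) = Add(O, Mul(2, -1, Add(15, -1))) = Add(O, Mul(2, -1, 14)) = Add(O, -28) = Add(-28, O))
Add(Function('M')(-116), Mul(-1, Function('J')(-43))) = Add(Pow(Add(41, -116), Rational(1, 2)), Mul(-1, Add(-28, -43))) = Add(Pow(-75, Rational(1, 2)), Mul(-1, -71)) = Add(Mul(5, I, Pow(3, Rational(1, 2))), 71) = Add(71, Mul(5, I, Pow(3, Rational(1, 2))))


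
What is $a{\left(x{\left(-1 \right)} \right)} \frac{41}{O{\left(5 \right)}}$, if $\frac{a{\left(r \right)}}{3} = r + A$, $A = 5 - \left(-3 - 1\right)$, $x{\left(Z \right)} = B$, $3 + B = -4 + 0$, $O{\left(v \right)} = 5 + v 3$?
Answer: $\frac{123}{10} \approx 12.3$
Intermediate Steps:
$O{\left(v \right)} = 5 + 3 v$
$B = -7$ ($B = -3 + \left(-4 + 0\right) = -3 - 4 = -7$)
$x{\left(Z \right)} = -7$
$A = 9$ ($A = 5 - -4 = 5 + 4 = 9$)
$a{\left(r \right)} = 27 + 3 r$ ($a{\left(r \right)} = 3 \left(r + 9\right) = 3 \left(9 + r\right) = 27 + 3 r$)
$a{\left(x{\left(-1 \right)} \right)} \frac{41}{O{\left(5 \right)}} = \left(27 + 3 \left(-7\right)\right) \frac{41}{5 + 3 \cdot 5} = \left(27 - 21\right) \frac{41}{5 + 15} = 6 \cdot \frac{41}{20} = \frac{123}{10}$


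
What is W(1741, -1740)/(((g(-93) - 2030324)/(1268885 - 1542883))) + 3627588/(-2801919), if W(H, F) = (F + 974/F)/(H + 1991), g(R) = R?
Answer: -4179533634793438189/3078580076846474220 ≈ -1.3576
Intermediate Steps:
W(H, F) = (F + 974/F)/(1991 + H)
W(1741, -1740)/(((g(-93) - 2030324)/(1268885 - 1542883))) + 3627588/(-2801919) = ((974 + (-1740)**2)/((-1740)*(1991 + 1741)))/(((-93 - 2030324)/(1268885 - 1542883))) + 3627588/(-2801919) = (-1/1740*(974 + 3027600)/3732)/((-2030417/(-273998))) + 3627588*(-1/2801919) = (-1/1740*1/3732*3028574)/((-2030417*(-1/273998))) - 1209196/933973 = -1514287/(3246840*2030417/273998) - 1209196/933973 = -1514287/3246840*273998/2030417 - 1209196/933973 = -207455804713/3296219566140 - 1209196/933973 = -4179533634793438189/3078580076846474220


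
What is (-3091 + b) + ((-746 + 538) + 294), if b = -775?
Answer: -3780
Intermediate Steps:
(-3091 + b) + ((-746 + 538) + 294) = (-3091 - 775) + ((-746 + 538) + 294) = -3866 + (-208 + 294) = -3866 + 86 = -3780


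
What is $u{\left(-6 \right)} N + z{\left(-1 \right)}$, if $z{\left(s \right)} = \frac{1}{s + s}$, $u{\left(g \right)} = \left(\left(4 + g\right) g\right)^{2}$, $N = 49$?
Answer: $\frac{14111}{2} \approx 7055.5$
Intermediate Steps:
$u{\left(g \right)} = g^{2} \left(4 + g\right)^{2}$ ($u{\left(g \right)} = \left(g \left(4 + g\right)\right)^{2} = g^{2} \left(4 + g\right)^{2}$)
$z{\left(s \right)} = \frac{1}{2 s}$
$u{\left(-6 \right)} N + z{\left(-1 \right)} = \left(-6\right)^{2} \left(4 - 6\right)^{2} \cdot 49 + \frac{1}{2 \left(-1\right)} = 36 \left(-2\right)^{2} \cdot 49 + \frac{1}{2} \left(-1\right) = 36 \cdot 4 \cdot 49 - \frac{1}{2} = 144 \cdot 49 - \frac{1}{2} = 7056 - \frac{1}{2} = \frac{14111}{2}$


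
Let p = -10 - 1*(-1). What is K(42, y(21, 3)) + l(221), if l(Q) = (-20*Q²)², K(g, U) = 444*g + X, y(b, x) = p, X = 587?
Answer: 954177331635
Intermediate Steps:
p = -9 (p = -10 + 1 = -9)
y(b, x) = -9
K(g, U) = 587 + 444*g (K(g, U) = 444*g + 587 = 587 + 444*g)
l(Q) = 400*Q⁴
K(42, y(21, 3)) + l(221) = (587 + 444*42) + 400*221⁴ = (587 + 18648) + 400*2385443281 = 19235 + 954177312400 = 954177331635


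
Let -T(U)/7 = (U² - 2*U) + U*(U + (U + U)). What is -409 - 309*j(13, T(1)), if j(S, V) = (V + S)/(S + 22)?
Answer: -14006/35 ≈ -400.17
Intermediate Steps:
T(U) = -28*U² + 14*U (T(U) = -7*((U² - 2*U) + U*(U + (U + U))) = -7*((U² - 2*U) + U*(U + 2*U)) = -7*((U² - 2*U) + U*(3*U)) = -7*((U² - 2*U) + 3*U²) = -7*(-2*U + 4*U²) = -28*U² + 14*U)
j(S, V) = (S + V)/(22 + S)
-409 - 309*j(13, T(1)) = -409 - 309*(13 + 14*1*(1 - 2*1))/(22 + 13) = -409 - 309*(13 + 14*1*(1 - 2))/35 = -409 - 309*(13 + 14*1*(-1))/35 = -409 - 309*(13 - 14)/35 = -409 - 309*(-1)/35 = -409 - 309*(-1/35) = -409 + 309/35 = -14006/35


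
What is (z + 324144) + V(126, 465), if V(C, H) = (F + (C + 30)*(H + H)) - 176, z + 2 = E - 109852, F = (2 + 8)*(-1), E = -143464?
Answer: 215720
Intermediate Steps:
F = -10 (F = 10*(-1) = -10)
z = -253318 (z = -2 + (-143464 - 109852) = -2 - 253316 = -253318)
V(C, H) = -186 + 2*H*(30 + C) (V(C, H) = (-10 + (C + 30)*(H + H)) - 176 = (-10 + (30 + C)*(2*H)) - 176 = (-10 + 2*H*(30 + C)) - 176 = -186 + 2*H*(30 + C))
(z + 324144) + V(126, 465) = (-253318 + 324144) + (-186 + 60*465 + 2*126*465) = 70826 + (-186 + 27900 + 117180) = 70826 + 144894 = 215720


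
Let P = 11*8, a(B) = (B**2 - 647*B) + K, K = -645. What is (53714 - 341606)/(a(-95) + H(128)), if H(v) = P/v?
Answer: -4606272/1117531 ≈ -4.1218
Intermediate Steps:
a(B) = -645 + B**2 - 647*B (a(B) = (B**2 - 647*B) - 645 = -645 + B**2 - 647*B)
P = 88
H(v) = 88/v
(53714 - 341606)/(a(-95) + H(128)) = (53714 - 341606)/((-645 + (-95)**2 - 647*(-95)) + 88/128) = -287892/((-645 + 9025 + 61465) + 88*(1/128)) = -287892/(69845 + 11/16) = -287892/1117531/16 = -287892*16/1117531 = -4606272/1117531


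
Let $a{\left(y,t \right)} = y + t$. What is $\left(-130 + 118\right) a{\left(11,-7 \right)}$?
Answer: $-48$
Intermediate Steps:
$a{\left(y,t \right)} = t + y$
$\left(-130 + 118\right) a{\left(11,-7 \right)} = \left(-130 + 118\right) \left(-7 + 11\right) = \left(-12\right) 4 = -48$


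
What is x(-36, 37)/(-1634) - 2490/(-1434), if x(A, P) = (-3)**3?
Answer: 684563/390526 ≈ 1.7529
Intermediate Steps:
x(A, P) = -27
x(-36, 37)/(-1634) - 2490/(-1434) = -27/(-1634) - 2490/(-1434) = -27*(-1/1634) - 2490*(-1/1434) = 27/1634 + 415/239 = 684563/390526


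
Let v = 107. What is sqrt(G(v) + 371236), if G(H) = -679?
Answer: 3*sqrt(41173) ≈ 608.73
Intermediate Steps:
sqrt(G(v) + 371236) = sqrt(-679 + 371236) = sqrt(370557) = 3*sqrt(41173)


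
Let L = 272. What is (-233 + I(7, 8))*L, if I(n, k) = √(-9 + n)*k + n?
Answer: -61472 + 2176*I*√2 ≈ -61472.0 + 3077.3*I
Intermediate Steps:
I(n, k) = n + k*√(-9 + n) (I(n, k) = k*√(-9 + n) + n = n + k*√(-9 + n))
(-233 + I(7, 8))*L = (-233 + (7 + 8*√(-9 + 7)))*272 = (-233 + (7 + 8*√(-2)))*272 = (-233 + (7 + 8*(I*√2)))*272 = (-233 + (7 + 8*I*√2))*272 = (-226 + 8*I*√2)*272 = -61472 + 2176*I*√2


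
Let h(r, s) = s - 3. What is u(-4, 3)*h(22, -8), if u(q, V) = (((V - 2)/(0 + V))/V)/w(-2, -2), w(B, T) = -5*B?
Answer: -11/90 ≈ -0.12222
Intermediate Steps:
h(r, s) = -3 + s
u(q, V) = (-2 + V)/(10*V²) (u(q, V) = (((V - 2)/(0 + V))/V)/((-5*(-2))) = (((-2 + V)/V)/V)/10 = (((-2 + V)/V)/V)*(⅒) = ((-2 + V)/V²)*(⅒) = (-2 + V)/(10*V²))
u(-4, 3)*h(22, -8) = ((⅒)*(-2 + 3)/3²)*(-3 - 8) = ((⅒)*(⅑)*1)*(-11) = (1/90)*(-11) = -11/90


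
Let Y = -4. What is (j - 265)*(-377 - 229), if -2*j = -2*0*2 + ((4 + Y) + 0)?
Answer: 160590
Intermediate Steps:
j = 0 (j = -(-2*0*2 + ((4 - 4) + 0))/2 = -(0*2 + (0 + 0))/2 = -(0 + 0)/2 = -½*0 = 0)
(j - 265)*(-377 - 229) = (0 - 265)*(-377 - 229) = -265*(-606) = 160590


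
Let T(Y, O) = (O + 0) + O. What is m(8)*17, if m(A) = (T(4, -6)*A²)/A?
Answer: -1632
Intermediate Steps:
T(Y, O) = 2*O (T(Y, O) = O + O = 2*O)
m(A) = -12*A (m(A) = ((2*(-6))*A²)/A = (-12*A²)/A = -12*A)
m(8)*17 = -12*8*17 = -96*17 = -1632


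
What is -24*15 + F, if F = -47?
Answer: -407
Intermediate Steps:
-24*15 + F = -24*15 - 47 = -360 - 47 = -407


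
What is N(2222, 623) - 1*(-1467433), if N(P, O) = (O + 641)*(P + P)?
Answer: 7084649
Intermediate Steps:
N(P, O) = 2*P*(641 + O) (N(P, O) = (641 + O)*(2*P) = 2*P*(641 + O))
N(2222, 623) - 1*(-1467433) = 2*2222*(641 + 623) - 1*(-1467433) = 2*2222*1264 + 1467433 = 5617216 + 1467433 = 7084649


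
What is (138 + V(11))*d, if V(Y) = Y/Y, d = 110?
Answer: 15290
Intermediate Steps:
V(Y) = 1
(138 + V(11))*d = (138 + 1)*110 = 139*110 = 15290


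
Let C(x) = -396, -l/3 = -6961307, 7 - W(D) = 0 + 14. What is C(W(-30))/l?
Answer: -132/6961307 ≈ -1.8962e-5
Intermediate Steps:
W(D) = -7 (W(D) = 7 - (0 + 14) = 7 - 1*14 = 7 - 14 = -7)
l = 20883921 (l = -3*(-6961307) = 20883921)
C(W(-30))/l = -396/20883921 = -396*1/20883921 = -132/6961307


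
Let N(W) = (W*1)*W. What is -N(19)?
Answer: -361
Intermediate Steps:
N(W) = W**2 (N(W) = W*W = W**2)
-N(19) = -1*19**2 = -1*361 = -361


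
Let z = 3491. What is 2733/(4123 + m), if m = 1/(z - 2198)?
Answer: 3533769/5331040 ≈ 0.66287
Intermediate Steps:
m = 1/1293 (m = 1/(3491 - 2198) = 1/1293 ≈ 0.00077340)
2733/(4123 + m) = 2733/(4123 + 1/1293) = 2733/(5331040/1293) = 2733*(1293/5331040) = 3533769/5331040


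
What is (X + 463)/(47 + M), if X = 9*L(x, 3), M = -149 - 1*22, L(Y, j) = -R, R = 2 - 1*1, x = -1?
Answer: -227/62 ≈ -3.6613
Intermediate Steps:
R = 1 (R = 2 - 1 = 1)
L(Y, j) = -1 (L(Y, j) = -1*1 = -1)
M = -171 (M = -149 - 22 = -171)
X = -9 (X = 9*(-1) = -9)
(X + 463)/(47 + M) = (-9 + 463)/(47 - 171) = 454/(-124) = -1/124*454 = -227/62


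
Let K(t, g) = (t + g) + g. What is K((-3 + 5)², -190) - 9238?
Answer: -9614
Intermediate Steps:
K(t, g) = t + 2*g (K(t, g) = (g + t) + g = t + 2*g)
K((-3 + 5)², -190) - 9238 = ((-3 + 5)² + 2*(-190)) - 9238 = (2² - 380) - 9238 = (4 - 380) - 9238 = -376 - 9238 = -9614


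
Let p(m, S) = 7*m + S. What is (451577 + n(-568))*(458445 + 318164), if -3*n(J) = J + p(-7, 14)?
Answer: 350854860802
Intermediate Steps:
p(m, S) = S + 7*m
n(J) = 35/3 - J/3 (n(J) = -(J + (14 + 7*(-7)))/3 = -(J + (14 - 49))/3 = -(J - 35)/3 = -(-35 + J)/3 = 35/3 - J/3)
(451577 + n(-568))*(458445 + 318164) = (451577 + (35/3 - ⅓*(-568)))*(458445 + 318164) = (451577 + (35/3 + 568/3))*776609 = (451577 + 201)*776609 = 451778*776609 = 350854860802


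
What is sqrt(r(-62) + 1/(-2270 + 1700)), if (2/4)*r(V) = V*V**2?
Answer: I*sqrt(154865534970)/570 ≈ 690.4*I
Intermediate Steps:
r(V) = 2*V**3 (r(V) = 2*(V*V**2) = 2*V**3)
sqrt(r(-62) + 1/(-2270 + 1700)) = sqrt(2*(-62)**3 + 1/(-2270 + 1700)) = sqrt(2*(-238328) + 1/(-570)) = sqrt(-476656 - 1/570) = sqrt(-271693921/570) = I*sqrt(154865534970)/570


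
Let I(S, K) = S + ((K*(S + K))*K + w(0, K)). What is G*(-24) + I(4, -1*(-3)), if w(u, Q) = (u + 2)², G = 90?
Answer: -2089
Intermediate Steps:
w(u, Q) = (2 + u)²
I(S, K) = 4 + S + K²*(K + S) (I(S, K) = S + ((K*(S + K))*K + (2 + 0)²) = S + ((K*(K + S))*K + 2²) = S + (K²*(K + S) + 4) = S + (4 + K²*(K + S)) = 4 + S + K²*(K + S))
G*(-24) + I(4, -1*(-3)) = 90*(-24) + (4 + 4 + (-1*(-3))³ + 4*(-1*(-3))²) = -2160 + (4 + 4 + 3³ + 4*3²) = -2160 + (4 + 4 + 27 + 4*9) = -2160 + (4 + 4 + 27 + 36) = -2160 + 71 = -2089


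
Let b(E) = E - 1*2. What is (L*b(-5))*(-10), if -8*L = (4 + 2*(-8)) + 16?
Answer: -35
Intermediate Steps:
b(E) = -2 + E (b(E) = E - 2 = -2 + E)
L = -½ (L = -((4 + 2*(-8)) + 16)/8 = -((4 - 16) + 16)/8 = -(-12 + 16)/8 = -⅛*4 = -½ ≈ -0.50000)
(L*b(-5))*(-10) = -(-2 - 5)/2*(-10) = -½*(-7)*(-10) = (7/2)*(-10) = -35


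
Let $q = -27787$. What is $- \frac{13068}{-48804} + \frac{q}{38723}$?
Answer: $- \frac{70840382}{157486441} \approx -0.44982$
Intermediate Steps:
$- \frac{13068}{-48804} + \frac{q}{38723} = - \frac{13068}{-48804} - \frac{27787}{38723} = \left(-13068\right) \left(- \frac{1}{48804}\right) - \frac{27787}{38723} = \frac{1089}{4067} - \frac{27787}{38723} = - \frac{70840382}{157486441}$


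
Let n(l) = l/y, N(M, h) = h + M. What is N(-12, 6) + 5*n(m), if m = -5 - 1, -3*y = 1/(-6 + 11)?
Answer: 444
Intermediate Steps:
N(M, h) = M + h
y = -1/15 (y = -1/(3*(-6 + 11)) = -⅓/5 = -⅓*⅕ = -1/15 ≈ -0.066667)
m = -6
n(l) = -15*l (n(l) = l/(-1/15) = l*(-15) = -15*l)
N(-12, 6) + 5*n(m) = (-12 + 6) + 5*(-15*(-6)) = -6 + 5*90 = -6 + 450 = 444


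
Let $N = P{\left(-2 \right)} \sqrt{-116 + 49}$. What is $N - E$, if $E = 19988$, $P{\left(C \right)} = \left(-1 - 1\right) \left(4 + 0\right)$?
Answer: $-19988 - 8 i \sqrt{67} \approx -19988.0 - 65.483 i$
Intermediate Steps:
$P{\left(C \right)} = -8$ ($P{\left(C \right)} = \left(-2\right) 4 = -8$)
$N = - 8 i \sqrt{67}$ ($N = - 8 \sqrt{-116 + 49} = - 8 \sqrt{-67} = - 8 i \sqrt{67} \approx - 65.483 i$)
$N - E = - 8 i \sqrt{67} - 19988 = -19988 - 8 i \sqrt{67}$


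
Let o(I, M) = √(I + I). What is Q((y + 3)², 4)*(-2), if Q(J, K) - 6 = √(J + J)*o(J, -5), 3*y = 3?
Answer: -76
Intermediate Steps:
o(I, M) = √2*√I (o(I, M) = √(2*I) = √2*√I)
y = 1 (y = (⅓)*3 = 1)
Q(J, K) = 6 + 2*J (Q(J, K) = 6 + √(J + J)*(√2*√J) = 6 + √(2*J)*(√2*√J) = 6 + (√2*√J)*(√2*√J) = 6 + 2*J)
Q((y + 3)², 4)*(-2) = (6 + 2*(1 + 3)²)*(-2) = (6 + 2*4²)*(-2) = (6 + 2*16)*(-2) = (6 + 32)*(-2) = 38*(-2) = -76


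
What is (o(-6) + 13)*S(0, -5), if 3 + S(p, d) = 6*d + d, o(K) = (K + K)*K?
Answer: -3230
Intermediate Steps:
o(K) = 2*K**2 (o(K) = (2*K)*K = 2*K**2)
S(p, d) = -3 + 7*d (S(p, d) = -3 + (6*d + d) = -3 + 7*d)
(o(-6) + 13)*S(0, -5) = (2*(-6)**2 + 13)*(-3 + 7*(-5)) = (2*36 + 13)*(-3 - 35) = (72 + 13)*(-38) = 85*(-38) = -3230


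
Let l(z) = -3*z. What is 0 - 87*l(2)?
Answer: 522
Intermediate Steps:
0 - 87*l(2) = 0 - (-261)*2 = 0 - 87*(-6) = 0 + 522 = 522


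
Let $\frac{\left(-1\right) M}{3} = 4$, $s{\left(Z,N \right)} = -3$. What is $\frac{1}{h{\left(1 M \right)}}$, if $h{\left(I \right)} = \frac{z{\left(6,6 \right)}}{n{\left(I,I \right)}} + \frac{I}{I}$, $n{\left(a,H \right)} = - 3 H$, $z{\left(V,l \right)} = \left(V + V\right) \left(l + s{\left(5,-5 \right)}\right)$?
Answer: $\frac{1}{2} \approx 0.5$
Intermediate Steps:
$z{\left(V,l \right)} = 2 V \left(-3 + l\right)$ ($z{\left(V,l \right)} = \left(V + V\right) \left(l - 3\right) = 2 V \left(-3 + l\right)$)
$M = -12$ ($M = \left(-3\right) 4 = -12$)
$h{\left(I \right)} = 1 - \frac{12}{I}$ ($h{\left(I \right)} = \frac{2 \cdot 6 \left(-3 + 6\right)}{\left(-3\right) I} + \frac{I}{I} = 2 \cdot 6 \cdot 3 \left(- \frac{1}{3 I}\right) + 1 = 36 \left(- \frac{1}{3 I}\right) + 1 = - \frac{12}{I} + 1 = 1 - \frac{12}{I}$)
$\frac{1}{h{\left(1 M \right)}} = \frac{1}{\frac{1}{1 \left(-12\right)} \left(-12 + 1 \left(-12\right)\right)} = \frac{1}{\frac{1}{-12} \left(-12 - 12\right)} = \frac{1}{\left(- \frac{1}{12}\right) \left(-24\right)} = \frac{1}{2}$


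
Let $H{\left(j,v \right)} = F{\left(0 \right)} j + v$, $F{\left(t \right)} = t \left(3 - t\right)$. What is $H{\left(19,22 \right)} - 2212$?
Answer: $-2190$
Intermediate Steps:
$H{\left(j,v \right)} = v$ ($H{\left(j,v \right)} = 0 \left(3 - 0\right) j + v = 0 \left(3 + 0\right) j + v = 0 \cdot 3 j + v = 0 j + v = 0 + v = v$)
$H{\left(19,22 \right)} - 2212 = 22 - 2212 = -2190$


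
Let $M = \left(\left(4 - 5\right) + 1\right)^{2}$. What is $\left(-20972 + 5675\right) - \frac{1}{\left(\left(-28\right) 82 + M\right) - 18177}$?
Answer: $- \frac{313175480}{20473} \approx -15297.0$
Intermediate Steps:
$M = 0$ ($M = \left(-1 + 1\right)^{2} = 0^{2} = 0$)
$\left(-20972 + 5675\right) - \frac{1}{\left(\left(-28\right) 82 + M\right) - 18177} = \left(-20972 + 5675\right) - \frac{1}{\left(\left(-28\right) 82 + 0\right) - 18177} = -15297 - \frac{1}{\left(-2296 + 0\right) - 18177} = -15297 - \frac{1}{-2296 - 18177} = -15297 - \frac{1}{-20473} = -15297 - - \frac{1}{20473} = -15297 + \frac{1}{20473} = - \frac{313175480}{20473}$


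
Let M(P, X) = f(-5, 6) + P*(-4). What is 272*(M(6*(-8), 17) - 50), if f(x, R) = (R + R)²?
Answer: 77792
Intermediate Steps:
f(x, R) = 4*R² (f(x, R) = (2*R)² = 4*R²)
M(P, X) = 144 - 4*P (M(P, X) = 4*6² + P*(-4) = 4*36 - 4*P = 144 - 4*P)
272*(M(6*(-8), 17) - 50) = 272*((144 - 24*(-8)) - 50) = 272*((144 - 4*(-48)) - 50) = 272*((144 + 192) - 50) = 272*(336 - 50) = 272*286 = 77792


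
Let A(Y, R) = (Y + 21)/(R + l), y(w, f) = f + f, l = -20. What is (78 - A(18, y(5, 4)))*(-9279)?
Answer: -3015675/4 ≈ -7.5392e+5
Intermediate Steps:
y(w, f) = 2*f
A(Y, R) = (21 + Y)/(-20 + R) (A(Y, R) = (Y + 21)/(R - 20) = (21 + Y)/(-20 + R))
(78 - A(18, y(5, 4)))*(-9279) = (78 - (21 + 18)/(-20 + 2*4))*(-9279) = (78 - 39/(-20 + 8))*(-9279) = (78 - 39/(-12))*(-9279) = (78 - (-1)*39/12)*(-9279) = (78 - 1*(-13/4))*(-9279) = (78 + 13/4)*(-9279) = (325/4)*(-9279) = -3015675/4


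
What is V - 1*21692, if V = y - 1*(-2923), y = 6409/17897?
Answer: -335902384/17897 ≈ -18769.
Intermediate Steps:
y = 6409/17897 (y = 6409*(1/17897) = 6409/17897 ≈ 0.35810)
V = 52319340/17897 (V = 6409/17897 - 1*(-2923) = 6409/17897 + 2923 = 52319340/17897 ≈ 2923.4)
V - 1*21692 = 52319340/17897 - 1*21692 = 52319340/17897 - 21692 = -335902384/17897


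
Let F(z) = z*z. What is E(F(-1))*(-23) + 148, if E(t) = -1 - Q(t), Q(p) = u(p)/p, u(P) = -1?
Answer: 148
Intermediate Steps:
Q(p) = -1/p
F(z) = z**2
E(t) = -1 + 1/t (E(t) = -1 - (-1)/t = -1 + 1/t)
E(F(-1))*(-23) + 148 = ((1 - 1*(-1)**2)/((-1)**2))*(-23) + 148 = ((1 - 1*1)/1)*(-23) + 148 = (1*(1 - 1))*(-23) + 148 = (1*0)*(-23) + 148 = 0*(-23) + 148 = 0 + 148 = 148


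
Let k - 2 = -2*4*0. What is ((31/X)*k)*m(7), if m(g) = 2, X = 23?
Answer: 124/23 ≈ 5.3913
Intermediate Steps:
k = 2 (k = 2 - 2*4*0 = 2 - 8*0 = 2 + 0 = 2)
((31/X)*k)*m(7) = ((31/23)*2)*2 = (62/23)*2 = 124/23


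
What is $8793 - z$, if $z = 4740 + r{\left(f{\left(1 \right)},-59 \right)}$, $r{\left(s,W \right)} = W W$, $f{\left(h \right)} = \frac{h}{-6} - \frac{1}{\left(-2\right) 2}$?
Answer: $572$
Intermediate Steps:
$f{\left(h \right)} = \frac{1}{4} - \frac{h}{6}$ ($f{\left(h \right)} = h \left(- \frac{1}{6}\right) - \frac{1}{-4} = - \frac{h}{6} - - \frac{1}{4} = - \frac{h}{6} + \frac{1}{4} = \frac{1}{4} - \frac{h}{6}$)
$r{\left(s,W \right)} = W^{2}$
$z = 8221$ ($z = 4740 + \left(-59\right)^{2} = 4740 + 3481 = 8221$)
$8793 - z = 8793 - 8221 = 572$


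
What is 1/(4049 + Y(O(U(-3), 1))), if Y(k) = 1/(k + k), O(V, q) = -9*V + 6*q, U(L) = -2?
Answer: 48/194353 ≈ 0.00024697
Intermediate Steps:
Y(k) = 1/(2*k)
1/(4049 + Y(O(U(-3), 1))) = 1/(4049 + 1/(2*(-9*(-2) + 6*1))) = 1/(4049 + 1/(2*(18 + 6))) = 1/(4049 + (1/2)/24) = 1/(4049 + (1/2)*(1/24)) = 1/(4049 + 1/48) = 1/(194353/48) = 48/194353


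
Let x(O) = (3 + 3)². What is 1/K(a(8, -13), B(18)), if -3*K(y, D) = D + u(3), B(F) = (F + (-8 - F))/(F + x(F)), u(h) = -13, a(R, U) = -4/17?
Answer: 81/355 ≈ 0.22817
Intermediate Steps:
a(R, U) = -4/17 (a(R, U) = -4*1/17 = -4/17)
x(O) = 36 (x(O) = 6² = 36)
B(F) = -8/(36 + F) (B(F) = (F + (-8 - F))/(F + 36) = -8/(36 + F))
K(y, D) = 13/3 - D/3 (K(y, D) = -(D - 13)/3 = -(-13 + D)/3 = 13/3 - D/3)
1/K(a(8, -13), B(18)) = 1/(13/3 - (-8)/(3*(36 + 18))) = 1/(13/3 - (-8)/(3*54)) = 1/(13/3 - ⅓*(-4/27)) = 1/(13/3 + 4/81) = 1/(355/81) = 81/355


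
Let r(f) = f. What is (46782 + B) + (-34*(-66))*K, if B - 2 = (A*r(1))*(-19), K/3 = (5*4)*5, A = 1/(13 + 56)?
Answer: 49678877/69 ≈ 7.1998e+5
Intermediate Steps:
A = 1/69 ≈ 0.014493
K = 300 (K = 3*((5*4)*5) = 3*(20*5) = 3*100 = 300)
B = 119/69 (B = 2 + ((1/69)*1)*(-19) = 2 + (1/69)*(-19) = 2 - 19/69 = 119/69 ≈ 1.7246)
(46782 + B) + (-34*(-66))*K = (46782 + 119/69) - 34*(-66)*300 = 3228077/69 + 2244*300 = 3228077/69 + 673200 = 49678877/69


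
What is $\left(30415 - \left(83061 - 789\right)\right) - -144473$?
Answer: $92616$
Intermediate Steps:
$\left(30415 - \left(83061 - 789\right)\right) - -144473 = \left(30415 - 82272\right) + 144473 = -51857 + 144473 = 92616$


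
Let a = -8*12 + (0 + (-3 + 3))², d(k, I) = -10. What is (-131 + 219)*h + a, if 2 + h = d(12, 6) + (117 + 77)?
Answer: 15920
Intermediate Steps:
a = -96 (a = -96 + (0 + 0)² = -96 + 0² = -96 + 0 = -96)
h = 182 (h = -2 + (-10 + (117 + 77)) = -2 + (-10 + 194) = -2 + 184 = 182)
(-131 + 219)*h + a = (-131 + 219)*182 - 96 = 88*182 - 96 = 16016 - 96 = 15920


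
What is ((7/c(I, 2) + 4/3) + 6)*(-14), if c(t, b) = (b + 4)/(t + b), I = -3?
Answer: -259/3 ≈ -86.333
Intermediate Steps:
c(t, b) = (4 + b)/(b + t)
((7/c(I, 2) + 4/3) + 6)*(-14) = ((7/(((4 + 2)/(2 - 3))) + 4/3) + 6)*(-14) = ((7/((6/(-1))) + 4*(⅓)) + 6)*(-14) = ((7/((-1*6)) + 4/3) + 6)*(-14) = ((7/(-6) + 4/3) + 6)*(-14) = ((7*(-⅙) + 4/3) + 6)*(-14) = ((-7/6 + 4/3) + 6)*(-14) = (⅙ + 6)*(-14) = (37/6)*(-14) = -259/3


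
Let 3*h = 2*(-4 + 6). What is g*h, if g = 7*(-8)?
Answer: -224/3 ≈ -74.667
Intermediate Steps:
g = -56
h = 4/3 (h = (2*(-4 + 6))/3 = (2*2)/3 = (⅓)*4 = 4/3 ≈ 1.3333)
g*h = -56*4/3 = -224/3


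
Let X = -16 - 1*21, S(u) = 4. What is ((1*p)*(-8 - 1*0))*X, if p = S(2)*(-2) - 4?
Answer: -3552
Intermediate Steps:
X = -37 (X = -16 - 21 = -37)
p = -12 (p = 4*(-2) - 4 = -8 - 4 = -12)
((1*p)*(-8 - 1*0))*X = ((1*(-12))*(-8 - 1*0))*(-37) = -12*(-8 + 0)*(-37) = -12*(-8)*(-37) = 96*(-37) = -3552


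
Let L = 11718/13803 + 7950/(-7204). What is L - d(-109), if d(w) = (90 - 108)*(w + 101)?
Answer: -2390703051/16572802 ≈ -144.25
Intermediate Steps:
d(w) = -1818 - 18*w (d(w) = -18*(101 + w) = -1818 - 18*w)
L = -4219563/16572802 (L = 11718*(1/13803) + 7950*(-1/7204) = 3906/4601 - 3975/3602 = -4219563/16572802 ≈ -0.25461)
L - d(-109) = -4219563/16572802 - (-1818 - 18*(-109)) = -4219563/16572802 - (-1818 + 1962) = -4219563/16572802 - 1*144 = -4219563/16572802 - 144 = -2390703051/16572802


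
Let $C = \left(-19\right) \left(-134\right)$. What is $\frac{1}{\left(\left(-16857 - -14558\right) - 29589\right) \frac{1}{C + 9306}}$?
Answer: $- \frac{2963}{7972} \approx -0.37168$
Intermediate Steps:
$C = 2546$
$\frac{1}{\left(\left(-16857 - -14558\right) - 29589\right) \frac{1}{C + 9306}} = \frac{1}{\left(\left(-16857 - -14558\right) - 29589\right) \frac{1}{2546 + 9306}} = \frac{1}{\left(\left(-16857 + 14558\right) - 29589\right) \frac{1}{11852}} = \frac{1}{\left(-2299 - 29589\right) \frac{1}{11852}} = \frac{1}{\left(-31888\right) \frac{1}{11852}} = \frac{1}{- \frac{7972}{2963}} = - \frac{2963}{7972}$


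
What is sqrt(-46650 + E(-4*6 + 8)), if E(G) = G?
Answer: I*sqrt(46666) ≈ 216.02*I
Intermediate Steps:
sqrt(-46650 + E(-4*6 + 8)) = sqrt(-46650 + (-4*6 + 8)) = sqrt(-46650 + (-24 + 8)) = sqrt(-46650 - 16) = sqrt(-46666) = I*sqrt(46666)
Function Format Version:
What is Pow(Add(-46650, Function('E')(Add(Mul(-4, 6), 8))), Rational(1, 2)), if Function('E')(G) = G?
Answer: Mul(I, Pow(46666, Rational(1, 2))) ≈ Mul(216.02, I)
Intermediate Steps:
Pow(Add(-46650, Function('E')(Add(Mul(-4, 6), 8))), Rational(1, 2)) = Pow(Add(-46650, Add(Mul(-4, 6), 8)), Rational(1, 2)) = Pow(Add(-46650, Add(-24, 8)), Rational(1, 2)) = Pow(Add(-46650, -16), Rational(1, 2)) = Pow(-46666, Rational(1, 2)) = Mul(I, Pow(46666, Rational(1, 2)))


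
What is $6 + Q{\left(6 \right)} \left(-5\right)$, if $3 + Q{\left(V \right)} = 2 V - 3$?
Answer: $-24$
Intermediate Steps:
$Q{\left(V \right)} = -6 + 2 V$ ($Q{\left(V \right)} = -3 + \left(2 V - 3\right) = -3 + \left(-3 + 2 V\right) = -6 + 2 V$)
$6 + Q{\left(6 \right)} \left(-5\right) = 6 + \left(-6 + 2 \cdot 6\right) \left(-5\right) = 6 + \left(-6 + 12\right) \left(-5\right) = 6 + 6 \left(-5\right) = 6 - 30 = -24$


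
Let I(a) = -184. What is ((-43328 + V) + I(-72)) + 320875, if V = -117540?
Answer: 159823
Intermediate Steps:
((-43328 + V) + I(-72)) + 320875 = ((-43328 - 117540) - 184) + 320875 = (-160868 - 184) + 320875 = -161052 + 320875 = 159823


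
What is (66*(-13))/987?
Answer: -286/329 ≈ -0.86930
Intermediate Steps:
(66*(-13))/987 = -858*1/987 = -286/329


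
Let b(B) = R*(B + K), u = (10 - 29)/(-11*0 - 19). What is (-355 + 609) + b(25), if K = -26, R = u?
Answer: 253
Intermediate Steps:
u = 1 (u = -19/(0 - 19) = -19/(-19) = -19*(-1/19) = 1)
R = 1
b(B) = -26 + B (b(B) = 1*(B - 26) = 1*(-26 + B) = -26 + B)
(-355 + 609) + b(25) = (-355 + 609) + (-26 + 25) = 254 - 1 = 253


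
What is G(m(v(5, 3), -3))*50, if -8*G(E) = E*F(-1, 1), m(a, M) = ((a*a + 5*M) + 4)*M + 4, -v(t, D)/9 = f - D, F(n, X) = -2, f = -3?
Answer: -217775/2 ≈ -1.0889e+5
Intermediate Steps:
v(t, D) = 27 + 9*D (v(t, D) = -9*(-3 - D) = 27 + 9*D)
m(a, M) = 4 + M*(4 + a² + 5*M) (m(a, M) = ((a² + 5*M) + 4)*M + 4 = (4 + a² + 5*M)*M + 4 = M*(4 + a² + 5*M) + 4 = 4 + M*(4 + a² + 5*M))
G(E) = E/4 (G(E) = -E*(-2)/8 = -(-1)*E/4 = E/4)
G(m(v(5, 3), -3))*50 = ((4 + 4*(-3) + 5*(-3)² - 3*(27 + 9*3)²)/4)*50 = ((4 - 12 + 5*9 - 3*(27 + 27)²)/4)*50 = ((4 - 12 + 45 - 3*54²)/4)*50 = ((4 - 12 + 45 - 3*2916)/4)*50 = ((4 - 12 + 45 - 8748)/4)*50 = ((¼)*(-8711))*50 = -8711/4*50 = -217775/2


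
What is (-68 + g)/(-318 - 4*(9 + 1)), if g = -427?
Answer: 495/358 ≈ 1.3827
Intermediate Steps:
(-68 + g)/(-318 - 4*(9 + 1)) = (-68 - 427)/(-318 - 4*(9 + 1)) = -495/(-318 - 4*10) = -495/(-318 - 40) = -495/(-358) = -495*(-1/358) = 495/358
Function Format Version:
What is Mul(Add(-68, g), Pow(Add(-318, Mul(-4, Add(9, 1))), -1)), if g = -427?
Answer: Rational(495, 358) ≈ 1.3827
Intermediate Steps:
Mul(Add(-68, g), Pow(Add(-318, Mul(-4, Add(9, 1))), -1)) = Mul(Add(-68, -427), Pow(Add(-318, Mul(-4, Add(9, 1))), -1)) = Mul(-495, Pow(Add(-318, Mul(-4, 10)), -1)) = Mul(-495, Pow(Add(-318, -40), -1)) = Mul(-495, Pow(-358, -1)) = Mul(-495, Rational(-1, 358)) = Rational(495, 358)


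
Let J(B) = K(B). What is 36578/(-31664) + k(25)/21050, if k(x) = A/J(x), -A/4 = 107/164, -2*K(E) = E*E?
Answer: -4932598759101/4269939875000 ≈ -1.1552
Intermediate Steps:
K(E) = -E²/2 (K(E) = -E*E/2 = -E²/2)
J(B) = -B²/2
A = -107/41 (A = -428/164 = -4*107/164 = -107/41 ≈ -2.6098)
k(x) = 214/(41*x²) (k(x) = -107*(-2/x²)/41 = -(-214)/(41*x²) = 214/(41*x²))
36578/(-31664) + k(25)/21050 = 36578/(-31664) + ((214/41)/25²)/21050 = 36578*(-1/31664) + ((214/41)*(1/625))*(1/21050) = -18289/15832 + (214/25625)*(1/21050) = -18289/15832 + 107/269703125 = -4932598759101/4269939875000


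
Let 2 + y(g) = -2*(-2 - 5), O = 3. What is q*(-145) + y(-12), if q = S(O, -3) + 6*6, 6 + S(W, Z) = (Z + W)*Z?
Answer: -4338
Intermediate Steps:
S(W, Z) = -6 + Z*(W + Z) (S(W, Z) = -6 + (Z + W)*Z = -6 + (W + Z)*Z = -6 + Z*(W + Z))
y(g) = 12 (y(g) = -2 - 2*(-2 - 5) = -2 - 2*(-7) = -2 + 14 = 12)
q = 30 (q = (-6 + (-3)**2 + 3*(-3)) + 6*6 = (-6 + 9 - 9) + 36 = -6 + 36 = 30)
q*(-145) + y(-12) = 30*(-145) + 12 = -4350 + 12 = -4338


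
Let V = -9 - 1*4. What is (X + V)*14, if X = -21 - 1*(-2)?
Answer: -448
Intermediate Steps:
X = -19 (X = -21 + 2 = -19)
V = -13 (V = -9 - 4 = -13)
(X + V)*14 = (-19 - 13)*14 = -32*14 = -448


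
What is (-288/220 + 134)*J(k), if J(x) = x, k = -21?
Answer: -153258/55 ≈ -2786.5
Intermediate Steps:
(-288/220 + 134)*J(k) = (-288/220 + 134)*(-21) = (-288*1/220 + 134)*(-21) = (-72/55 + 134)*(-21) = (7298/55)*(-21) = -153258/55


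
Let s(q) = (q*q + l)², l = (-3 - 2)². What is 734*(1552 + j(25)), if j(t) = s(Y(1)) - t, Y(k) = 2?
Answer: 1738112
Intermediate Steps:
l = 25 (l = (-5)² = 25)
s(q) = (25 + q²)² (s(q) = (q*q + 25)² = (q² + 25)² = (25 + q²)²)
j(t) = 841 - t (j(t) = (25 + 2²)² - t = (25 + 4)² - t = 29² - t = 841 - t)
734*(1552 + j(25)) = 734*(1552 + (841 - 1*25)) = 734*(1552 + (841 - 25)) = 734*(1552 + 816) = 734*2368 = 1738112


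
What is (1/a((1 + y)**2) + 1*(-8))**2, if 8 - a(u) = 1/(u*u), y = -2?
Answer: 3025/49 ≈ 61.735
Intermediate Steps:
a(u) = 8 - 1/u**2 (a(u) = 8 - 1/(u*u) = 8 - 1/(u**2) = 8 - 1/u**2)
(1/a((1 + y)**2) + 1*(-8))**2 = (1/(8 - 1/((1 - 2)**2)**2) + 1*(-8))**2 = (1/(8 - 1/((-1)**2)**2) - 8)**2 = (1/(8 - 1/1**2) - 8)**2 = (1/(8 - 1*1) - 8)**2 = (1/(8 - 1) - 8)**2 = (1/7 - 8)**2 = (-55/7)**2 = 3025/49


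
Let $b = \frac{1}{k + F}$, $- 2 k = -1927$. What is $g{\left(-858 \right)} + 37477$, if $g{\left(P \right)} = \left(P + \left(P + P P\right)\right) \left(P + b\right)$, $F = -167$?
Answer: $- \frac{334592649985}{531} \approx -6.3012 \cdot 10^{8}$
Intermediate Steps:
$k = \frac{1927}{2}$ ($k = \left(- \frac{1}{2}\right) \left(-1927\right) = \frac{1927}{2} \approx 963.5$)
$b = \frac{2}{1593}$ ($b = \frac{1}{\frac{1927}{2} - 167} = \frac{1}{\frac{1593}{2}} = \frac{2}{1593} \approx 0.0012555$)
$g{\left(P \right)} = \left(\frac{2}{1593} + P\right) \left(P^{2} + 2 P\right)$ ($g{\left(P \right)} = \left(P + \left(P + P P\right)\right) \left(P + \frac{2}{1593}\right) = \left(P + \left(P + P^{2}\right)\right) \left(\frac{2}{1593} + P\right) = \left(P^{2} + 2 P\right) \left(\frac{2}{1593} + P\right) = \left(\frac{2}{1593} + P\right) \left(P^{2} + 2 P\right)$)
$g{\left(-858 \right)} + 37477 = \frac{1}{1593} \left(-858\right) \left(4 + 1593 \left(-858\right)^{2} + 3188 \left(-858\right)\right) + 37477 = \frac{1}{1593} \left(-858\right) \left(4 + 1593 \cdot 736164 - 2735304\right) + 37477 = \frac{1}{1593} \left(-858\right) \left(4 + 1172709252 - 2735304\right) + 37477 = \frac{1}{1593} \left(-858\right) 1169973952 + 37477 = - \frac{334612550272}{531} + 37477 = - \frac{334592649985}{531}$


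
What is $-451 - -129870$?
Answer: $129419$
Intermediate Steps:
$-451 - -129870 = -451 + 129870 = 129419$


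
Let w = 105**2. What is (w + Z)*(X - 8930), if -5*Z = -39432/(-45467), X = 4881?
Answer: -10148125890207/227335 ≈ -4.4639e+7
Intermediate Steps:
w = 11025
Z = -39432/227335 (Z = -(-39432)/(5*(-45467)) = -(-39432)*(-1)/(5*45467) = -1/5*39432/45467 = -39432/227335 ≈ -0.17345)
(w + Z)*(X - 8930) = (11025 - 39432/227335)*(4881 - 8930) = (2506328943/227335)*(-4049) = -10148125890207/227335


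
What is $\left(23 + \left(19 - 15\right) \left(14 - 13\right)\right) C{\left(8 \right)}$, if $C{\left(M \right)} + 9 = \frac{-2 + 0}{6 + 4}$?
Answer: $- \frac{1242}{5} \approx -248.4$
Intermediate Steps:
$C{\left(M \right)} = - \frac{46}{5}$ ($C{\left(M \right)} = -9 + \frac{-2 + 0}{6 + 4} = -9 - \frac{2}{10} = -9 - \frac{1}{5} = - \frac{46}{5}$)
$\left(23 + \left(19 - 15\right) \left(14 - 13\right)\right) C{\left(8 \right)} = \left(23 + \left(19 - 15\right) \left(14 - 13\right)\right) \left(- \frac{46}{5}\right) = \left(23 + 4 \cdot 1\right) \left(- \frac{46}{5}\right) = \left(23 + 4\right) \left(- \frac{46}{5}\right) = 27 \left(- \frac{46}{5}\right) = - \frac{1242}{5}$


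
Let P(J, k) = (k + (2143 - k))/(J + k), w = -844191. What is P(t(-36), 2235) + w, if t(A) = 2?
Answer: -1888453124/2237 ≈ -8.4419e+5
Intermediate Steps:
P(J, k) = 2143/(J + k)
P(t(-36), 2235) + w = 2143/(2 + 2235) - 844191 = 2143/2237 - 844191 = -1888453124/2237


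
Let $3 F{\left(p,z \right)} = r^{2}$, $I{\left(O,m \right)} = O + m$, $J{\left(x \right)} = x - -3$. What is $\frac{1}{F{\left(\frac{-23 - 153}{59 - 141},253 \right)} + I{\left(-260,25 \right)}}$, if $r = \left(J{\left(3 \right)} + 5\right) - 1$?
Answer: $- \frac{3}{605} \approx -0.0049587$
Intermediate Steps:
$J{\left(x \right)} = 3 + x$ ($J{\left(x \right)} = x + 3 = 3 + x$)
$r = 10$ ($r = \left(\left(3 + 3\right) + 5\right) - 1 = \left(6 + 5\right) - 1 = 11 - 1 = 10$)
$F{\left(p,z \right)} = \frac{100}{3}$ ($F{\left(p,z \right)} = \frac{10^{2}}{3} = \frac{1}{3} \cdot 100 = \frac{100}{3}$)
$\frac{1}{F{\left(\frac{-23 - 153}{59 - 141},253 \right)} + I{\left(-260,25 \right)}} = \frac{1}{\frac{100}{3} + \left(-260 + 25\right)} = \frac{1}{\frac{100}{3} - 235} = \frac{1}{- \frac{605}{3}} = - \frac{3}{605}$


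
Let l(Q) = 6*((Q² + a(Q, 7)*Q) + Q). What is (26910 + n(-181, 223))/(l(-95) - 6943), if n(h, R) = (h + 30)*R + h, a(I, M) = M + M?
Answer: -224/1247 ≈ -0.17963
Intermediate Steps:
a(I, M) = 2*M
n(h, R) = h + R*(30 + h) (n(h, R) = (30 + h)*R + h = R*(30 + h) + h = h + R*(30 + h))
l(Q) = 6*Q² + 90*Q (l(Q) = 6*((Q² + (2*7)*Q) + Q) = 6*((Q² + 14*Q) + Q) = 6*(Q² + 15*Q) = 6*Q² + 90*Q)
(26910 + n(-181, 223))/(l(-95) - 6943) = (26910 + (-181 + 30*223 + 223*(-181)))/(6*(-95)*(15 - 95) - 6943) = (26910 + (-181 + 6690 - 40363))/(6*(-95)*(-80) - 6943) = (26910 - 33854)/(45600 - 6943) = -6944/38657 = -6944*1/38657 = -224/1247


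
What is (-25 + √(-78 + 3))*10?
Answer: -250 + 50*I*√3 ≈ -250.0 + 86.603*I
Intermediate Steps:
(-25 + √(-78 + 3))*10 = (-25 + √(-75))*10 = (-25 + 5*I*√3)*10 = -250 + 50*I*√3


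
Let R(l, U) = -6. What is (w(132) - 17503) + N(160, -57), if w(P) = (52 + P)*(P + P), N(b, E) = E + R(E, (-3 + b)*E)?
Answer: 31010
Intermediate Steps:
N(b, E) = -6 + E (N(b, E) = E - 6 = -6 + E)
w(P) = 2*P*(52 + P) (w(P) = (52 + P)*(2*P) = 2*P*(52 + P))
(w(132) - 17503) + N(160, -57) = (2*132*(52 + 132) - 17503) + (-6 - 57) = (2*132*184 - 17503) - 63 = (48576 - 17503) - 63 = 31073 - 63 = 31010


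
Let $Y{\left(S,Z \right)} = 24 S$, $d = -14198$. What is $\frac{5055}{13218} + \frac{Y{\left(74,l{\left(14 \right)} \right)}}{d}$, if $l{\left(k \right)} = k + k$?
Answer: $\frac{8049287}{31278194} \approx 0.25735$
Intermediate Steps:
$l{\left(k \right)} = 2 k$
$\frac{5055}{13218} + \frac{Y{\left(74,l{\left(14 \right)} \right)}}{d} = \frac{5055}{13218} + \frac{24 \cdot 74}{-14198} = 5055 \cdot \frac{1}{13218} + 1776 \left(- \frac{1}{14198}\right) = \frac{1685}{4406} - \frac{888}{7099} = \frac{8049287}{31278194}$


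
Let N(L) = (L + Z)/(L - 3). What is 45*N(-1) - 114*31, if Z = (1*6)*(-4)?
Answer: -13011/4 ≈ -3252.8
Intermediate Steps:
Z = -24 (Z = 6*(-4) = -24)
N(L) = (-24 + L)/(-3 + L) (N(L) = (L - 24)/(L - 3) = (-24 + L)/(-3 + L))
45*N(-1) - 114*31 = 45*((-24 - 1)/(-3 - 1)) - 114*31 = 45*(-25/(-4)) - 3534 = 45*(-¼*(-25)) - 3534 = 45*(25/4) - 3534 = 1125/4 - 3534 = -13011/4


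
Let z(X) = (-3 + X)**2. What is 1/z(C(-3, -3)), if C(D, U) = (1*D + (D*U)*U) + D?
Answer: 1/1296 ≈ 0.00077160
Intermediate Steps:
C(D, U) = 2*D + D*U**2 (C(D, U) = (D + D*U**2) + D = 2*D + D*U**2)
1/z(C(-3, -3)) = 1/((-3 - 3*(2 + (-3)**2))**2) = 1/((-3 - 3*(2 + 9))**2) = 1/((-3 - 3*11)**2) = 1/((-3 - 33)**2) = 1/((-36)**2) = 1/1296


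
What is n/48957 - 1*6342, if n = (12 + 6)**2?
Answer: -103494990/16319 ≈ -6342.0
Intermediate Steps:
n = 324 (n = 18**2 = 324)
n/48957 - 1*6342 = 324/48957 - 1*6342 = 324*(1/48957) - 6342 = 108/16319 - 6342 = -103494990/16319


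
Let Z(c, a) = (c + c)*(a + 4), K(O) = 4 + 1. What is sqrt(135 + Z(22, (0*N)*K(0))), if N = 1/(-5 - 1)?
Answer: sqrt(311) ≈ 17.635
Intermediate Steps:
K(O) = 5
N = -1/6 (N = 1/(-6) = -1/6 ≈ -0.16667)
Z(c, a) = 2*c*(4 + a) (Z(c, a) = (2*c)*(4 + a) = 2*c*(4 + a))
sqrt(135 + Z(22, (0*N)*K(0))) = sqrt(135 + 2*22*(4 + (0*(-1/6))*5)) = sqrt(135 + 2*22*(4 + 0*5)) = sqrt(135 + 2*22*(4 + 0)) = sqrt(135 + 2*22*4) = sqrt(135 + 176) = sqrt(311)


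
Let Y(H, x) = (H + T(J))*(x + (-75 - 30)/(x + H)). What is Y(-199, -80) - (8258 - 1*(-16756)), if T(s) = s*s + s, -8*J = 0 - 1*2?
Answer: -13680337/1488 ≈ -9193.8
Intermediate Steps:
J = ¼ (J = -(0 - 1*2)/8 = -(0 - 2)/8 = -⅛*(-2) = ¼ ≈ 0.25000)
T(s) = s + s² (T(s) = s² + s = s + s²)
Y(H, x) = (5/16 + H)*(x - 105/(H + x)) (Y(H, x) = (H + (1 + ¼)/4)*(x + (-75 - 30)/(x + H)) = (H + (¼)*(5/4))*(x - 105/(H + x)) = (H + 5/16)*(x - 105/(H + x)) = (5/16 + H)*(x - 105/(H + x)))
Y(-199, -80) - (8258 - 1*(-16756)) = (-525/16 - 105*(-199) + (5/16)*(-80)² - 199*(-80)² - 80*(-199)² + (5/16)*(-199)*(-80))/(-199 - 80) - (8258 - 1*(-16756)) = (-525/16 + 20895 + (5/16)*6400 - 199*6400 - 80*39601 + 4975)/(-279) - (8258 + 16756) = -(-525/16 + 20895 + 2000 - 1273600 - 3168080 + 4975)/279 - 1*25014 = -1/279*(-70621485/16) - 25014 = 23540495/1488 - 25014 = -13680337/1488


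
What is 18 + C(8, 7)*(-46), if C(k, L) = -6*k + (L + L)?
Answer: 1582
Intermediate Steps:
C(k, L) = -6*k + 2*L
18 + C(8, 7)*(-46) = 18 + (-6*8 + 2*7)*(-46) = 18 + (-48 + 14)*(-46) = 18 - 34*(-46) = 18 + 1564 = 1582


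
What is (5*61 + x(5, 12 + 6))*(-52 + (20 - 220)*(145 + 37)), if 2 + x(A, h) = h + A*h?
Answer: -14981772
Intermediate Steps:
x(A, h) = -2 + h + A*h (x(A, h) = -2 + (h + A*h) = -2 + h + A*h)
(5*61 + x(5, 12 + 6))*(-52 + (20 - 220)*(145 + 37)) = (5*61 + (-2 + (12 + 6) + 5*(12 + 6)))*(-52 + (20 - 220)*(145 + 37)) = (305 + (-2 + 18 + 5*18))*(-52 - 200*182) = (305 + (-2 + 18 + 90))*(-52 - 36400) = (305 + 106)*(-36452) = 411*(-36452) = -14981772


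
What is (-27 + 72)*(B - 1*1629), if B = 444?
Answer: -53325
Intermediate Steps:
(-27 + 72)*(B - 1*1629) = (-27 + 72)*(444 - 1*1629) = 45*(444 - 1629) = 45*(-1185) = -53325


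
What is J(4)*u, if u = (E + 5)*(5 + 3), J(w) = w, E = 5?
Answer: 320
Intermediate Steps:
u = 80 (u = (5 + 5)*(5 + 3) = 10*8 = 80)
J(4)*u = 4*80 = 320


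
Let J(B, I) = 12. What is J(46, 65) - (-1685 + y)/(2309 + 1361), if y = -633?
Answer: 23179/1835 ≈ 12.632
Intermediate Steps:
J(46, 65) - (-1685 + y)/(2309 + 1361) = 12 - (-1685 - 633)/(2309 + 1361) = 12 - (-2318)/3670 = 12 - 1*(-1159/1835) = 12 + 1159/1835 = 23179/1835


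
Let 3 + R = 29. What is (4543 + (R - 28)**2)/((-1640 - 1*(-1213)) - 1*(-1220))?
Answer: 4547/793 ≈ 5.7339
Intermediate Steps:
R = 26 (R = -3 + 29 = 26)
(4543 + (R - 28)**2)/((-1640 - 1*(-1213)) - 1*(-1220)) = (4543 + (26 - 28)**2)/((-1640 - 1*(-1213)) - 1*(-1220)) = (4543 + (-2)**2)/((-1640 + 1213) + 1220) = (4543 + 4)/(-427 + 1220) = 4547/793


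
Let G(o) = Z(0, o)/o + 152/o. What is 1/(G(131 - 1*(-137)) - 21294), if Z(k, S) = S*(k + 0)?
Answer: -67/1426660 ≈ -4.6963e-5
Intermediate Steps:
Z(k, S) = S*k
G(o) = 152/o (G(o) = (o*0)/o + 152/o = 0/o + 152/o = 0 + 152/o = 152/o)
1/(G(131 - 1*(-137)) - 21294) = 1/(152/(131 - 1*(-137)) - 21294) = 1/(152/(131 + 137) - 21294) = 1/(152/268 - 21294) = 1/(152*(1/268) - 21294) = 1/(38/67 - 21294) = 1/(-1426660/67) = -67/1426660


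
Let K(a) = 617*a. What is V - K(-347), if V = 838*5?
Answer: 218289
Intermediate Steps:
V = 4190
V - K(-347) = 4190 - 617*(-347) = 4190 - 1*(-214099) = 4190 + 214099 = 218289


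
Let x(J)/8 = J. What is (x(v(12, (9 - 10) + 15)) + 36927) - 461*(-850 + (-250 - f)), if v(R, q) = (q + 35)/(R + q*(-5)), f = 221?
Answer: 18731136/29 ≈ 6.4590e+5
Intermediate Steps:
v(R, q) = (35 + q)/(R - 5*q)
x(J) = 8*J
(x(v(12, (9 - 10) + 15)) + 36927) - 461*(-850 + (-250 - f)) = (8*((35 + ((9 - 10) + 15))/(12 - 5*((9 - 10) + 15))) + 36927) - 461*(-850 + (-250 - 1*221)) = (8*((35 + (-1 + 15))/(12 - 5*(-1 + 15))) + 36927) - 461*(-850 + (-250 - 221)) = (8*((35 + 14)/(12 - 5*14)) + 36927) - 461*(-850 - 471) = (8*(49/(12 - 70)) + 36927) - 461*(-1321) = (8*(49/(-58)) + 36927) + 608981 = (8*(-1/58*49) + 36927) + 608981 = (8*(-49/58) + 36927) + 608981 = (-196/29 + 36927) + 608981 = 1070687/29 + 608981 = 18731136/29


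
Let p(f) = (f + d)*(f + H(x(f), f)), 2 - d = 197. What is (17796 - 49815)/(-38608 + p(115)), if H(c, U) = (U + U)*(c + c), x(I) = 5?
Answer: 32019/231808 ≈ 0.13813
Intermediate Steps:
H(c, U) = 4*U*c (H(c, U) = (2*U)*(2*c) = 4*U*c)
d = -195 (d = 2 - 1*197 = 2 - 197 = -195)
p(f) = 21*f*(-195 + f) (p(f) = (f - 195)*(f + 4*f*5) = (-195 + f)*(f + 20*f) = (-195 + f)*(21*f) = 21*f*(-195 + f))
(17796 - 49815)/(-38608 + p(115)) = (17796 - 49815)/(-38608 + 21*115*(-195 + 115)) = -32019/(-38608 + 21*115*(-80)) = -32019/(-38608 - 193200) = -32019/(-231808) = -32019*(-1/231808) = 32019/231808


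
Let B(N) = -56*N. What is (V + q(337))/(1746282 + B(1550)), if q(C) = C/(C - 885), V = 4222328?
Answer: 2313835407/909396136 ≈ 2.5444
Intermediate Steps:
q(C) = C/(-885 + C)
(V + q(337))/(1746282 + B(1550)) = (4222328 + 337/(-885 + 337))/(1746282 - 56*1550) = (4222328 + 337/(-548))/(1746282 - 86800) = (4222328 + 337*(-1/548))/1659482 = (4222328 - 337/548)*(1/1659482) = (2313835407/548)*(1/1659482) = 2313835407/909396136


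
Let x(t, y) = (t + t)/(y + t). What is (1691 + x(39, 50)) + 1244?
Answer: 261293/89 ≈ 2935.9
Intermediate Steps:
x(t, y) = 2*t/(t + y) (x(t, y) = (2*t)/(t + y) = 2*t/(t + y))
(1691 + x(39, 50)) + 1244 = (1691 + 2*39/(39 + 50)) + 1244 = (1691 + 2*39/89) + 1244 = (1691 + 2*39*(1/89)) + 1244 = (1691 + 78/89) + 1244 = 150577/89 + 1244 = 261293/89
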